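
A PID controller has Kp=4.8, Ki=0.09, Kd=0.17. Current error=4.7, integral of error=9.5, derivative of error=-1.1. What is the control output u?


u = Kp*e + Ki*int(e) + Kd*de/dt
= 4.8*4.7 + 0.09*9.5 + 0.17*(-1.1)
= 22.56 + 0.855 + -0.187
= 23.228


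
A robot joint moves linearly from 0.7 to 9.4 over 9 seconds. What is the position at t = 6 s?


s = t/T = 6/9 = 0.6667
p(t) = p0 + (pf-p0)*s
= 0.7 + (9.4 - 0.7) * 0.6667
= 6.5


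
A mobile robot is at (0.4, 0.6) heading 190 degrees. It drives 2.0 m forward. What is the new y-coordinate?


y_new = y0 + d*sin(theta)
= 0.6 + 2.0*sin(190)
= 0.6 + -0.3473
= 0.2527


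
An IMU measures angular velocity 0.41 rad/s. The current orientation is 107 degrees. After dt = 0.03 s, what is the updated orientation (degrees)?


delta_theta = w * dt = 0.41 * 0.03 = 0.0123 rad
= 0.7047 deg
theta_new = 107 + 0.7047 = 107.7047 deg


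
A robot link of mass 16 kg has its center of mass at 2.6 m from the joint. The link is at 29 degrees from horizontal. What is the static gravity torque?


tau = m*g*L*cos(angle)
= 16 * 9.81 * 2.6 * cos(29 deg)
= 16 * 9.81 * 2.6 * 0.8746
= 356.9288 Nm


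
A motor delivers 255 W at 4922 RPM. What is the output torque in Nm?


omega = 4922 * 2*pi/60 = 515.4306 rad/s
tau = P / omega = 255 / 515.4306
= 0.4947 Nm


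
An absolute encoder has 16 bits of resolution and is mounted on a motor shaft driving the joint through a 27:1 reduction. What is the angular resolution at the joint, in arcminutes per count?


counts = 2^16 = 65536
effective counts at joint = 65536 * 27 = 1769472
resolution = 360*60 / 1769472
= 0.0122 arcmin/count


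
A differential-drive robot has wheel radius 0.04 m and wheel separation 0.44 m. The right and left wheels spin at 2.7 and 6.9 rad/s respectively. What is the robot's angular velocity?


vR = r*wR = 0.04*2.7 = 0.108 m/s
vL = r*wL = 0.04*6.9 = 0.276 m/s
v = (vR+vL)/2 = 0.192 m/s
omega = (vR-vL)/L = -0.3818 rad/s
angular velocity = -0.3818 rad/s


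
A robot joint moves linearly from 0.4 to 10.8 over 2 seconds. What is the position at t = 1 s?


s = t/T = 1/2 = 0.5
p(t) = p0 + (pf-p0)*s
= 0.4 + (10.8 - 0.4) * 0.5
= 5.6


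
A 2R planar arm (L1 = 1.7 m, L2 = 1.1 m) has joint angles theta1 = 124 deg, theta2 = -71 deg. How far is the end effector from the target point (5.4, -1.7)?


End effector via forward kinematics:
x = L1*cos(t1) + L2*cos(t1+t2) = -0.2886
y = L1*sin(t1) + L2*sin(t1+t2) = 2.2879
Distance to target:
d = sqrt((5.4 - -0.2886)^2 + (-1.7 - 2.2879)^2)
= sqrt(32.3605 + 15.9031)
= 6.9472 m


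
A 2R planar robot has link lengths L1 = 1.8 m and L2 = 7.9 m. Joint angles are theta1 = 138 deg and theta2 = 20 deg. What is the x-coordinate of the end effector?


Convert angles to radians: theta1 = 2.4086, theta2 = 0.3491
x = L1*cos(theta1) + L2*cos(theta1+theta2)
x = -1.3377 + -7.3248
x = -8.6624


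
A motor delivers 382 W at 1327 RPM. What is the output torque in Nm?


omega = 1327 * 2*pi/60 = 138.9631 rad/s
tau = P / omega = 382 / 138.9631
= 2.7489 Nm


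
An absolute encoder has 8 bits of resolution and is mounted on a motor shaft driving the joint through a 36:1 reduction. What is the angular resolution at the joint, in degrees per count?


counts = 2^8 = 256
effective counts at joint = 256 * 36 = 9216
resolution = 360 / 9216
= 0.0391 deg/count


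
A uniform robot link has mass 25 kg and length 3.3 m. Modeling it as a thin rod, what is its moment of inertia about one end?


I = (1/3) * m * L^2
= (1/3) * 25 * 3.3^2
= 0.333333 * 25 * 10.89
= 90.75 kg*m^2


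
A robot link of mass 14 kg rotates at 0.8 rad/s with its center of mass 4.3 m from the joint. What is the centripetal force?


F = m * omega^2 * r
= 14 * 0.8^2 * 4.3
= 14 * 0.64 * 4.3
= 38.528 N


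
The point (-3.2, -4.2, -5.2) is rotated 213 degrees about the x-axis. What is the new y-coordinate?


Rotation about x-axis: y' = y*cos(theta) - z*sin(theta)
= -4.2 * -0.8387 - -5.2 * -0.5446
= 0.6903


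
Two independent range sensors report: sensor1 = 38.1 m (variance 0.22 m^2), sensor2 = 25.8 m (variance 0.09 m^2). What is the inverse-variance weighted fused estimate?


w1 = (1/var1) / (1/var1 + 1/var2)
   = 4.5455 / (4.5455 + 11.1111) = 0.2903
w2 = 1 - w1 = 0.7097
fused = w1*s1 + w2*s2 = 11.0613 + 18.3097
= 29.371 m


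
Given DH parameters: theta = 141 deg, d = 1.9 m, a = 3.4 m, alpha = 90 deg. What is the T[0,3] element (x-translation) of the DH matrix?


T[0,3] = a * cos(theta)
= 3.4 * cos(141 deg)
= 3.4 * -0.7771
= -2.6423


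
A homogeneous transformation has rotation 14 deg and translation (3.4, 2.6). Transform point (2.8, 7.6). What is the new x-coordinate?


x' = cos(theta)*px - sin(theta)*py + tx
= 0.9703*2.8 - 0.2419*7.6 + 3.4
= 4.2782


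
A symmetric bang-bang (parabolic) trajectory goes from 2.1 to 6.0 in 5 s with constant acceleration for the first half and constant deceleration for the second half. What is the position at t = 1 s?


Symmetric rest-to-rest: each phase covers (pf-p0)/2 in time T/2. 0.5*a*(T/2)^2 = (pf-p0)/2 => a = 4*(pf-p0)/T^2
a = 4*(6.0-2.1)/5^2 = 0.624
t = 1 is in the acceleration phase (t <= T/2).
p = p0 + 0.5*a*t^2 = 2.1 + 0.5*0.624*1^2
= 2.412


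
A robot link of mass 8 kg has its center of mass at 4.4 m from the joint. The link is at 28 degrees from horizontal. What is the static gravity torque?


tau = m*g*L*cos(angle)
= 8 * 9.81 * 4.4 * cos(28 deg)
= 8 * 9.81 * 4.4 * 0.8829
= 304.8924 Nm


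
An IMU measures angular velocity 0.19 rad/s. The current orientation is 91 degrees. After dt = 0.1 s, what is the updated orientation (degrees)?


delta_theta = w * dt = 0.19 * 0.1 = 0.019 rad
= 1.0886 deg
theta_new = 91 + 1.0886 = 92.0886 deg


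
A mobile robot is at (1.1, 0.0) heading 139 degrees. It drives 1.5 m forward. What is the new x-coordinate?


x_new = x0 + d*cos(theta)
= 1.1 + 1.5*cos(139)
= 1.1 + -1.1321
= -0.0321


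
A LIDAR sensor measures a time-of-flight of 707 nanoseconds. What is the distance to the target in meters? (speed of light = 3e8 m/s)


tof = 707 ns = 7.07e-07 s
dist = c * tof / 2
= 3e8 * 7.07e-07 / 2
= 106.05 m


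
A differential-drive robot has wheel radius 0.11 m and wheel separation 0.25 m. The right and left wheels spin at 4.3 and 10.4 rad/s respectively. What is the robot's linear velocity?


vR = r*wR = 0.11*4.3 = 0.473 m/s
vL = r*wL = 0.11*10.4 = 1.144 m/s
v = (vR+vL)/2 = 0.8085 m/s
omega = (vR-vL)/L = -2.684 rad/s
linear velocity = 0.8085 m/s


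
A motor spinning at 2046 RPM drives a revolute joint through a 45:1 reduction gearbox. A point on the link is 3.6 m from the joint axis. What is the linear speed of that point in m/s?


omega_motor = 2046 * 2*pi/60 = 214.2566 rad/s
omega_joint = omega_motor / 45 = 4.7613 rad/s
v = omega_joint * r = 4.7613 * 3.6
= 17.1405 m/s


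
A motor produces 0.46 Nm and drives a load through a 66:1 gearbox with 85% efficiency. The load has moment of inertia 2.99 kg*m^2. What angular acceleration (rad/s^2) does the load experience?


tau_out = tau_motor * N * eta
= 0.46 * 66 * 0.85 = 25.806 Nm
alpha = tau_out / I = 25.806 / 2.99
= 8.6308 rad/s^2


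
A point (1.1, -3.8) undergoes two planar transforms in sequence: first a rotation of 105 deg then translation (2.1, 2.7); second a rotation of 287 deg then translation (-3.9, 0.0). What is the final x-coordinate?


After transform 1:
x1 = cos(105)*1.1 - sin(105)*-3.8 + 2.1 = 5.4858
y1 = sin(105)*1.1 + cos(105)*-3.8 + 2.7 = 4.746
After transform 2:
x2 = cos(287)*5.4858 - sin(287)*4.746 + -3.9
= 2.2425


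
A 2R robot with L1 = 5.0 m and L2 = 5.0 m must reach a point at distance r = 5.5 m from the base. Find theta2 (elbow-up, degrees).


cos(theta2) = (r^2 - L1^2 - L2^2) / (2*L1*L2)
cos(theta2) = (30.25 - 25.0 - 25.0) / 50.0
cos(theta2) = -0.395
theta2 = 113.266 degrees


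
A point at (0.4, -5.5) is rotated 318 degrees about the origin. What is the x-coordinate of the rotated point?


x' = x*cos(theta) - y*sin(theta)
cos(318 deg) = 0.7431, sin(318 deg) = -0.6691
x' = 0.4 * 0.7431 - -5.5 * -0.6691
= 0.2973 - 3.6802
= -3.383


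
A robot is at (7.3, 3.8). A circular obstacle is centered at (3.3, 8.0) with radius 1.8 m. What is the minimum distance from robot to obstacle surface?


center_dist = sqrt((7.3-3.3)^2 + (3.8-8.0)^2)
= sqrt(16.0 + 17.64)
= 5.8
min_dist = center_dist - radius = 5.8 - 1.8 = 4.0 m


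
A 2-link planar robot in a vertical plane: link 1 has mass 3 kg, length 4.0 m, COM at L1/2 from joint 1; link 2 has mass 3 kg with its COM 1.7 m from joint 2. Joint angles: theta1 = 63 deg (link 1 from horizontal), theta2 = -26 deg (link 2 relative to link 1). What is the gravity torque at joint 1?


Horizontal distance from joint 1 to link-1 COM:
  x_c1 = (L1/2)*cos(t1) = 2.0 * 0.454 = 0.908 m
Horizontal distance from joint 1 to link-2 COM:
  x_c2 = L1*cos(t1) + Lc2*cos(t1+t2)
       = 4.0*0.454 + 1.7*0.7986 = 3.1736 m
tau1 = m1*g*x_c1 + m2*g*x_c2
     = 3*9.81*0.908 + 3*9.81*3.1736
     = 26.7219 + 93.4003
     = 120.1222 Nm


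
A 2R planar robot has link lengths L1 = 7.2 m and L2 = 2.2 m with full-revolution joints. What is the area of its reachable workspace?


r_max = L1 + L2 = 9.4 m
r_min = |L1 - L2| = 5.0 m
Area = pi*(r_max^2 - r_min^2)
= pi*(88.36 - 25.0)
= pi * 63.36
= 199.0513 m^2


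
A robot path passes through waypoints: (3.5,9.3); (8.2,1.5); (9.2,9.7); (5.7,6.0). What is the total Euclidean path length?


Segment lengths:
  seg1 = sqrt((4.7)^2 + (-7.8)^2) = 9.1066
  seg2 = sqrt((1.0)^2 + (8.2)^2) = 8.2608
  seg3 = sqrt((-3.5)^2 + (-3.7)^2) = 5.0931
Total = 22.4605


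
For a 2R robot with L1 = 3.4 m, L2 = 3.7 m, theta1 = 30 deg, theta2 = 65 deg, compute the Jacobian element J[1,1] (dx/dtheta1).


J[1,1] = -L1*sin(t1) - L2*sin(t1+t2)
= -3.4*sin(30) - 3.7*sin(95)
= -5.3859


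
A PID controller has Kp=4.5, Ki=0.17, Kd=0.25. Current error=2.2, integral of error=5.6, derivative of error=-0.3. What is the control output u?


u = Kp*e + Ki*int(e) + Kd*de/dt
= 4.5*2.2 + 0.17*5.6 + 0.25*(-0.3)
= 9.9 + 0.952 + -0.075
= 10.777


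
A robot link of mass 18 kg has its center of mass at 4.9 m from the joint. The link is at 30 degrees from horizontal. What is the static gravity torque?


tau = m*g*L*cos(angle)
= 18 * 9.81 * 4.9 * cos(30 deg)
= 18 * 9.81 * 4.9 * 0.866
= 749.3216 Nm


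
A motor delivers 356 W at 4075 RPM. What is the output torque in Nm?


omega = 4075 * 2*pi/60 = 426.733 rad/s
tau = P / omega = 356 / 426.733
= 0.8342 Nm


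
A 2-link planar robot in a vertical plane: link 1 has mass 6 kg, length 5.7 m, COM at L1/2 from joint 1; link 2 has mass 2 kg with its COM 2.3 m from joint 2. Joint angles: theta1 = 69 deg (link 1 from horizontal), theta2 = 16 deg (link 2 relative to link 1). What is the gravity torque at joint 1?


Horizontal distance from joint 1 to link-1 COM:
  x_c1 = (L1/2)*cos(t1) = 2.85 * 0.3584 = 1.0213 m
Horizontal distance from joint 1 to link-2 COM:
  x_c2 = L1*cos(t1) + Lc2*cos(t1+t2)
       = 5.7*0.3584 + 2.3*0.0872 = 2.2432 m
tau1 = m1*g*x_c1 + m2*g*x_c2
     = 6*9.81*1.0213 + 2*9.81*2.2432
     = 60.1166 + 44.0107
     = 104.1273 Nm


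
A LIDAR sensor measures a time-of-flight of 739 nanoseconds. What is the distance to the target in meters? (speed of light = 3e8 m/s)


tof = 739 ns = 7.39e-07 s
dist = c * tof / 2
= 3e8 * 7.39e-07 / 2
= 110.85 m


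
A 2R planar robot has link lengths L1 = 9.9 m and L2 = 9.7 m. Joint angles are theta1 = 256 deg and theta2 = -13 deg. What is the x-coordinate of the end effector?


Convert angles to radians: theta1 = 4.468, theta2 = -0.2269
x = L1*cos(theta1) + L2*cos(theta1+theta2)
x = -2.395 + -4.4037
x = -6.7987


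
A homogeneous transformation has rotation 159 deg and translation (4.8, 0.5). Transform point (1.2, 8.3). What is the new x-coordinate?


x' = cos(theta)*px - sin(theta)*py + tx
= -0.9336*1.2 - 0.3584*8.3 + 4.8
= 0.7052


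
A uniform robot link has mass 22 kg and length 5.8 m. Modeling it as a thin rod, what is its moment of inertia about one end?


I = (1/3) * m * L^2
= (1/3) * 22 * 5.8^2
= 0.333333 * 22 * 33.64
= 246.6933 kg*m^2


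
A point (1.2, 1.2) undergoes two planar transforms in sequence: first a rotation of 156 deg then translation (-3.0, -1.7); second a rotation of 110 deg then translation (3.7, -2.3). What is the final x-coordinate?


After transform 1:
x1 = cos(156)*1.2 - sin(156)*1.2 + -3.0 = -4.5843
y1 = sin(156)*1.2 + cos(156)*1.2 + -1.7 = -2.3082
After transform 2:
x2 = cos(110)*-4.5843 - sin(110)*-2.3082 + 3.7
= 7.4369


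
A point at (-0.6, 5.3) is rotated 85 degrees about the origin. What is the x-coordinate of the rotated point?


x' = x*cos(theta) - y*sin(theta)
cos(85 deg) = 0.0872, sin(85 deg) = 0.9962
x' = -0.6 * 0.0872 - 5.3 * 0.9962
= -0.0523 - 5.2798
= -5.3321


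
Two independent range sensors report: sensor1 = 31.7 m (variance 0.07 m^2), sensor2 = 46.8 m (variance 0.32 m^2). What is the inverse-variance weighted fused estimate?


w1 = (1/var1) / (1/var1 + 1/var2)
   = 14.2857 / (14.2857 + 3.125) = 0.8205
w2 = 1 - w1 = 0.1795
fused = w1*s1 + w2*s2 = 26.0103 + 8.4
= 34.4103 m


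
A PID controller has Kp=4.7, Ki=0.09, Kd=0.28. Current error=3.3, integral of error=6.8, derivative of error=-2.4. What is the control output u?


u = Kp*e + Ki*int(e) + Kd*de/dt
= 4.7*3.3 + 0.09*6.8 + 0.28*(-2.4)
= 15.51 + 0.612 + -0.672
= 15.45


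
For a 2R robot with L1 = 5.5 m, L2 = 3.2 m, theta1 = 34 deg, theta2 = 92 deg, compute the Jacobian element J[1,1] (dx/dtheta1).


J[1,1] = -L1*sin(t1) - L2*sin(t1+t2)
= -5.5*sin(34) - 3.2*sin(126)
= -5.6644


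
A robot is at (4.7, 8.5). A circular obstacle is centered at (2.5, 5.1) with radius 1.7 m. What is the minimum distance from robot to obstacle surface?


center_dist = sqrt((4.7-2.5)^2 + (8.5-5.1)^2)
= sqrt(4.84 + 11.56)
= 4.0497
min_dist = center_dist - radius = 4.0497 - 1.7 = 2.3497 m


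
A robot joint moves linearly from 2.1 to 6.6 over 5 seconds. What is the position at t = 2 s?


s = t/T = 2/5 = 0.4
p(t) = p0 + (pf-p0)*s
= 2.1 + (6.6 - 2.1) * 0.4
= 3.9


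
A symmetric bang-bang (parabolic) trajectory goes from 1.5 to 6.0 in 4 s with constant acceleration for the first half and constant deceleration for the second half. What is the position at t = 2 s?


Symmetric rest-to-rest: each phase covers (pf-p0)/2 in time T/2. 0.5*a*(T/2)^2 = (pf-p0)/2 => a = 4*(pf-p0)/T^2
a = 4*(6.0-1.5)/4^2 = 1.125
t = 2 is in the acceleration phase (t <= T/2).
p = p0 + 0.5*a*t^2 = 1.5 + 0.5*1.125*2^2
= 3.75


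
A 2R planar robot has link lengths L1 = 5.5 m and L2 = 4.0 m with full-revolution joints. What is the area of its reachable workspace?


r_max = L1 + L2 = 9.5 m
r_min = |L1 - L2| = 1.5 m
Area = pi*(r_max^2 - r_min^2)
= pi*(90.25 - 2.25)
= pi * 88.0
= 276.4602 m^2


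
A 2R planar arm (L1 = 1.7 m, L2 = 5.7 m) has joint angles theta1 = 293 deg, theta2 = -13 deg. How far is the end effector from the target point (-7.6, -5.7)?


End effector via forward kinematics:
x = L1*cos(t1) + L2*cos(t1+t2) = 1.654
y = L1*sin(t1) + L2*sin(t1+t2) = -7.1783
Distance to target:
d = sqrt((-7.6 - 1.654)^2 + (-5.7 - -7.1783)^2)
= sqrt(85.6372 + 2.1853)
= 9.3714 m


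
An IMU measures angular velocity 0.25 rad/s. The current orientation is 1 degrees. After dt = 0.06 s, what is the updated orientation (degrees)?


delta_theta = w * dt = 0.25 * 0.06 = 0.015 rad
= 0.8594 deg
theta_new = 1 + 0.8594 = 1.8594 deg


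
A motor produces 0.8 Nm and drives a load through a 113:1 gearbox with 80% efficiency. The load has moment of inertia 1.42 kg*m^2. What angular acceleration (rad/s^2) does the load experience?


tau_out = tau_motor * N * eta
= 0.8 * 113 * 0.8 = 72.32 Nm
alpha = tau_out / I = 72.32 / 1.42
= 50.9296 rad/s^2


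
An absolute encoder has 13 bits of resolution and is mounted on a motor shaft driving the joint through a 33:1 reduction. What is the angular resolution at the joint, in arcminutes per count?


counts = 2^13 = 8192
effective counts at joint = 8192 * 33 = 270336
resolution = 360*60 / 270336
= 0.0799 arcmin/count


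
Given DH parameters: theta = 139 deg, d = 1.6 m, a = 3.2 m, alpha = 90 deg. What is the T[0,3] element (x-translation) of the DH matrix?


T[0,3] = a * cos(theta)
= 3.2 * cos(139 deg)
= 3.2 * -0.7547
= -2.4151


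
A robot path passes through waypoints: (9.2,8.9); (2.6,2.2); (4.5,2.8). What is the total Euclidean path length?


Segment lengths:
  seg1 = sqrt((-6.6)^2 + (-6.7)^2) = 9.4048
  seg2 = sqrt((1.9)^2 + (0.6)^2) = 1.9925
Total = 11.3973


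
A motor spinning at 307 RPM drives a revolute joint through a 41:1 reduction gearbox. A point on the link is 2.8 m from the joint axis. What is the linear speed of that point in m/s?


omega_motor = 307 * 2*pi/60 = 32.149 rad/s
omega_joint = omega_motor / 41 = 0.7841 rad/s
v = omega_joint * r = 0.7841 * 2.8
= 2.1955 m/s


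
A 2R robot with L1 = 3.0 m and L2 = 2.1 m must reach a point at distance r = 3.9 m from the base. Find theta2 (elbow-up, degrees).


cos(theta2) = (r^2 - L1^2 - L2^2) / (2*L1*L2)
cos(theta2) = (15.21 - 9.0 - 4.41) / 12.6
cos(theta2) = 0.142857
theta2 = 81.7868 degrees


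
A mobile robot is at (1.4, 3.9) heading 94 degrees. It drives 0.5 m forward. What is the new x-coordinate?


x_new = x0 + d*cos(theta)
= 1.4 + 0.5*cos(94)
= 1.4 + -0.0349
= 1.3651


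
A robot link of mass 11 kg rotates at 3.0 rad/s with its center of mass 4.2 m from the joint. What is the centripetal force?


F = m * omega^2 * r
= 11 * 3.0^2 * 4.2
= 11 * 9.0 * 4.2
= 415.8 N


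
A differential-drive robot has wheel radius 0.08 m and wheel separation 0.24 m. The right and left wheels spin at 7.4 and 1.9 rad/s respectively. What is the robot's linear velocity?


vR = r*wR = 0.08*7.4 = 0.592 m/s
vL = r*wL = 0.08*1.9 = 0.152 m/s
v = (vR+vL)/2 = 0.372 m/s
omega = (vR-vL)/L = 1.8333 rad/s
linear velocity = 0.372 m/s


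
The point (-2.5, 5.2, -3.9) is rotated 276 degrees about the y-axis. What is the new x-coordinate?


Rotation about y-axis: x' = x*cos(theta) + z*sin(theta)
= -2.5 * 0.1045 + -3.9 * -0.9945
= 3.6173


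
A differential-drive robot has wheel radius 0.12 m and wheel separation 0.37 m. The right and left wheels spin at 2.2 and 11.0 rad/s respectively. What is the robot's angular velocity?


vR = r*wR = 0.12*2.2 = 0.264 m/s
vL = r*wL = 0.12*11.0 = 1.32 m/s
v = (vR+vL)/2 = 0.792 m/s
omega = (vR-vL)/L = -2.8541 rad/s
angular velocity = -2.8541 rad/s


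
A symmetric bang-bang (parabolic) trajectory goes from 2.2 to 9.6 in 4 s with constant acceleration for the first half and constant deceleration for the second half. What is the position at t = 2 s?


Symmetric rest-to-rest: each phase covers (pf-p0)/2 in time T/2. 0.5*a*(T/2)^2 = (pf-p0)/2 => a = 4*(pf-p0)/T^2
a = 4*(9.6-2.2)/4^2 = 1.85
t = 2 is in the acceleration phase (t <= T/2).
p = p0 + 0.5*a*t^2 = 2.2 + 0.5*1.85*2^2
= 5.9


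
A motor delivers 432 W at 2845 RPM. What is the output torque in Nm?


omega = 2845 * 2*pi/60 = 297.9277 rad/s
tau = P / omega = 432 / 297.9277
= 1.45 Nm


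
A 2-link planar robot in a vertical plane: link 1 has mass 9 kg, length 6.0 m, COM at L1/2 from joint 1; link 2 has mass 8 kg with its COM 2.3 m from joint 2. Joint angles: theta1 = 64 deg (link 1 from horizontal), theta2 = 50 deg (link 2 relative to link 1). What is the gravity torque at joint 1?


Horizontal distance from joint 1 to link-1 COM:
  x_c1 = (L1/2)*cos(t1) = 3.0 * 0.4384 = 1.3151 m
Horizontal distance from joint 1 to link-2 COM:
  x_c2 = L1*cos(t1) + Lc2*cos(t1+t2)
       = 6.0*0.4384 + 2.3*-0.4067 = 1.6947 m
tau1 = m1*g*x_c1 + m2*g*x_c2
     = 9*9.81*1.3151 + 8*9.81*1.6947
     = 116.1114 + 133.0026
     = 249.114 Nm


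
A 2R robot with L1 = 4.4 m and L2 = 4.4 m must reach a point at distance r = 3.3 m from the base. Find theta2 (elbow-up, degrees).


cos(theta2) = (r^2 - L1^2 - L2^2) / (2*L1*L2)
cos(theta2) = (10.89 - 19.36 - 19.36) / 38.72
cos(theta2) = -0.71875
theta2 = 135.9514 degrees


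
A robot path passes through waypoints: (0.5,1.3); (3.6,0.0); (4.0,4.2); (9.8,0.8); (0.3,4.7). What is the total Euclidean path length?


Segment lengths:
  seg1 = sqrt((3.1)^2 + (-1.3)^2) = 3.3615
  seg2 = sqrt((0.4)^2 + (4.2)^2) = 4.219
  seg3 = sqrt((5.8)^2 + (-3.4)^2) = 6.7231
  seg4 = sqrt((-9.5)^2 + (3.9)^2) = 10.2694
Total = 24.573


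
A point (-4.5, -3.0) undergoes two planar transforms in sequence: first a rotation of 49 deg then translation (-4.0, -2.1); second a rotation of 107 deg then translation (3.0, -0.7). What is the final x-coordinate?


After transform 1:
x1 = cos(49)*-4.5 - sin(49)*-3.0 + -4.0 = -4.6881
y1 = sin(49)*-4.5 + cos(49)*-3.0 + -2.1 = -7.4644
After transform 2:
x2 = cos(107)*-4.6881 - sin(107)*-7.4644 + 3.0
= 11.5089


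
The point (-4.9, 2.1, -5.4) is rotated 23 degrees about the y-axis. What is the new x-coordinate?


Rotation about y-axis: x' = x*cos(theta) + z*sin(theta)
= -4.9 * 0.9205 + -5.4 * 0.3907
= -6.6204


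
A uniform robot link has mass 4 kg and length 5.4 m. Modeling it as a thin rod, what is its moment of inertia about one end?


I = (1/3) * m * L^2
= (1/3) * 4 * 5.4^2
= 0.333333 * 4 * 29.16
= 38.88 kg*m^2


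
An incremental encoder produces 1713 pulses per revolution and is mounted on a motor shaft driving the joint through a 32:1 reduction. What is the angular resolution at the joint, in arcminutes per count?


counts per rev = 1713
effective counts at joint = 1713 * 32 = 54816
resolution = 360*60 / 54816
= 0.394 arcmin/count


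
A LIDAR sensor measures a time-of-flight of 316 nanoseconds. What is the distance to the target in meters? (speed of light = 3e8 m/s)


tof = 316 ns = 3.16e-07 s
dist = c * tof / 2
= 3e8 * 3.16e-07 / 2
= 47.4 m


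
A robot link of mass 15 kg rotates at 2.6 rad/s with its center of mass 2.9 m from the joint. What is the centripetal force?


F = m * omega^2 * r
= 15 * 2.6^2 * 2.9
= 15 * 6.76 * 2.9
= 294.06 N


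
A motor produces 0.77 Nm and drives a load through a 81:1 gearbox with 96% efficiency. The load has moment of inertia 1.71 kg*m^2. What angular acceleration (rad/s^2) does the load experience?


tau_out = tau_motor * N * eta
= 0.77 * 81 * 0.96 = 59.8752 Nm
alpha = tau_out / I = 59.8752 / 1.71
= 35.0147 rad/s^2


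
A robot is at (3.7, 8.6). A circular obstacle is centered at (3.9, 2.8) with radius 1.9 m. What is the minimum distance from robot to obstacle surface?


center_dist = sqrt((3.7-3.9)^2 + (8.6-2.8)^2)
= sqrt(0.04 + 33.64)
= 5.8034
min_dist = center_dist - radius = 5.8034 - 1.9 = 3.9034 m


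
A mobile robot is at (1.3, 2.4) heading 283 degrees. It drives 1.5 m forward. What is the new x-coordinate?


x_new = x0 + d*cos(theta)
= 1.3 + 1.5*cos(283)
= 1.3 + 0.3374
= 1.6374


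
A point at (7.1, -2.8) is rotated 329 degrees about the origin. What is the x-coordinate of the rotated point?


x' = x*cos(theta) - y*sin(theta)
cos(329 deg) = 0.8572, sin(329 deg) = -0.515
x' = 7.1 * 0.8572 - -2.8 * -0.515
= 6.0859 - 1.4421
= 4.6438


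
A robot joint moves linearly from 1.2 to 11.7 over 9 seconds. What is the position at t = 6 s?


s = t/T = 6/9 = 0.6667
p(t) = p0 + (pf-p0)*s
= 1.2 + (11.7 - 1.2) * 0.6667
= 8.2


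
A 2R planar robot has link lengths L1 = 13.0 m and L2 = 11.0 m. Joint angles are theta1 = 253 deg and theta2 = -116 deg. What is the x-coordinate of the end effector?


Convert angles to radians: theta1 = 4.4157, theta2 = -2.0246
x = L1*cos(theta1) + L2*cos(theta1+theta2)
x = -3.8008 + -8.0449
x = -11.8457


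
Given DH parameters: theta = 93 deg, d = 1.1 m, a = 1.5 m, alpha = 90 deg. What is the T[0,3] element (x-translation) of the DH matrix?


T[0,3] = a * cos(theta)
= 1.5 * cos(93 deg)
= 1.5 * -0.0523
= -0.0785


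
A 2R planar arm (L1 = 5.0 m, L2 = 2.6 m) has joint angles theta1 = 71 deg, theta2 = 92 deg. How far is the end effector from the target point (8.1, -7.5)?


End effector via forward kinematics:
x = L1*cos(t1) + L2*cos(t1+t2) = -0.8586
y = L1*sin(t1) + L2*sin(t1+t2) = 5.4878
Distance to target:
d = sqrt((8.1 - -0.8586)^2 + (-7.5 - 5.4878)^2)
= sqrt(80.2556 + 168.6819)
= 15.7778 m


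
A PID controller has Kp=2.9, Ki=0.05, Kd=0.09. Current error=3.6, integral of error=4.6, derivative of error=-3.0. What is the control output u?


u = Kp*e + Ki*int(e) + Kd*de/dt
= 2.9*3.6 + 0.05*4.6 + 0.09*(-3.0)
= 10.44 + 0.23 + -0.27
= 10.4


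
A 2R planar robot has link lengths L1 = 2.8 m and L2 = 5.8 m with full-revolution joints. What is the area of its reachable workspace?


r_max = L1 + L2 = 8.6 m
r_min = |L1 - L2| = 3.0 m
Area = pi*(r_max^2 - r_min^2)
= pi*(73.96 - 9.0)
= pi * 64.96
= 204.0779 m^2


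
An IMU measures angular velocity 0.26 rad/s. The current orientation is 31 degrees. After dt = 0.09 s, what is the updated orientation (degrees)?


delta_theta = w * dt = 0.26 * 0.09 = 0.0234 rad
= 1.3407 deg
theta_new = 31 + 1.3407 = 32.3407 deg


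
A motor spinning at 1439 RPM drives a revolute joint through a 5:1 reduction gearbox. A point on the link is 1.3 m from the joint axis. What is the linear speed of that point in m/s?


omega_motor = 1439 * 2*pi/60 = 150.6917 rad/s
omega_joint = omega_motor / 5 = 30.1383 rad/s
v = omega_joint * r = 30.1383 * 1.3
= 39.1798 m/s


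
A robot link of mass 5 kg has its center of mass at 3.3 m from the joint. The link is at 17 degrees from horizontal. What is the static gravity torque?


tau = m*g*L*cos(angle)
= 5 * 9.81 * 3.3 * cos(17 deg)
= 5 * 9.81 * 3.3 * 0.9563
= 154.7923 Nm


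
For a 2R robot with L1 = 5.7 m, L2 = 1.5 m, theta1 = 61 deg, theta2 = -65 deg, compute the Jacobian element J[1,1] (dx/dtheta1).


J[1,1] = -L1*sin(t1) - L2*sin(t1+t2)
= -5.7*sin(61) - 1.5*sin(-4)
= -4.8807


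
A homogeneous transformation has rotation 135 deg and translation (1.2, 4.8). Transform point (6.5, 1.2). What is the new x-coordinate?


x' = cos(theta)*px - sin(theta)*py + tx
= -0.7071*6.5 - 0.7071*1.2 + 1.2
= -4.2447


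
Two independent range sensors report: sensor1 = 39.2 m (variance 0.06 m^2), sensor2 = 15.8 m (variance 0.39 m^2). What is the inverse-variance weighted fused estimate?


w1 = (1/var1) / (1/var1 + 1/var2)
   = 16.6667 / (16.6667 + 2.5641) = 0.8667
w2 = 1 - w1 = 0.1333
fused = w1*s1 + w2*s2 = 33.9733 + 2.1067
= 36.08 m


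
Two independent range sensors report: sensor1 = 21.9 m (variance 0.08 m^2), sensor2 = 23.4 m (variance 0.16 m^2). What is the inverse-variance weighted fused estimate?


w1 = (1/var1) / (1/var1 + 1/var2)
   = 12.5 / (12.5 + 6.25) = 0.6667
w2 = 1 - w1 = 0.3333
fused = w1*s1 + w2*s2 = 14.6 + 7.8
= 22.4 m


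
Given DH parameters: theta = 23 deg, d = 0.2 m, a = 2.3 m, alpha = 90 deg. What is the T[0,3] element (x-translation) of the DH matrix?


T[0,3] = a * cos(theta)
= 2.3 * cos(23 deg)
= 2.3 * 0.9205
= 2.1172


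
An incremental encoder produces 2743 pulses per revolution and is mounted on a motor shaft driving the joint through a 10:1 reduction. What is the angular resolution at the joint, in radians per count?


counts per rev = 2743
effective counts at joint = 2743 * 10 = 27430
resolution = 2*pi / 27430
= 2.2906e-04 rad/count


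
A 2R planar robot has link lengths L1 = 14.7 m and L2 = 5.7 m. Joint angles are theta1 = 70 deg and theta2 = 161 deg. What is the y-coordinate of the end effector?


Convert angles to radians: theta1 = 1.2217, theta2 = 2.81
y = L1*sin(theta1) + L2*sin(theta1+theta2)
y = 13.8135 + -4.4297
y = 9.3837


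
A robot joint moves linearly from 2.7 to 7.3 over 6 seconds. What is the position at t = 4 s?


s = t/T = 4/6 = 0.6667
p(t) = p0 + (pf-p0)*s
= 2.7 + (7.3 - 2.7) * 0.6667
= 5.7667


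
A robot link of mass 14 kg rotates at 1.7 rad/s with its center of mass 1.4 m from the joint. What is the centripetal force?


F = m * omega^2 * r
= 14 * 1.7^2 * 1.4
= 14 * 2.89 * 1.4
= 56.644 N


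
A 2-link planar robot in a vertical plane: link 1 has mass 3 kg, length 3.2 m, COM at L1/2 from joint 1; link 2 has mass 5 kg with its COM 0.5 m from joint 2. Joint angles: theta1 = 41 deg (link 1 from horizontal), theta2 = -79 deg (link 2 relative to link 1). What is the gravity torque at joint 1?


Horizontal distance from joint 1 to link-1 COM:
  x_c1 = (L1/2)*cos(t1) = 1.6 * 0.7547 = 1.2075 m
Horizontal distance from joint 1 to link-2 COM:
  x_c2 = L1*cos(t1) + Lc2*cos(t1+t2)
       = 3.2*0.7547 + 0.5*0.788 = 2.8091 m
tau1 = m1*g*x_c1 + m2*g*x_c2
     = 3*9.81*1.2075 + 5*9.81*2.8091
     = 35.5378 + 137.7852
     = 173.3229 Nm


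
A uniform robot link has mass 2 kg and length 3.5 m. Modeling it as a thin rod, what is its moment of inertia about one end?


I = (1/3) * m * L^2
= (1/3) * 2 * 3.5^2
= 0.333333 * 2 * 12.25
= 8.1667 kg*m^2


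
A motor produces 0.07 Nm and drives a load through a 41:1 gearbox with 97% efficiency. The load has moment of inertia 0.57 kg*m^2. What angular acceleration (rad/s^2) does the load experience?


tau_out = tau_motor * N * eta
= 0.07 * 41 * 0.97 = 2.7839 Nm
alpha = tau_out / I = 2.7839 / 0.57
= 4.884 rad/s^2


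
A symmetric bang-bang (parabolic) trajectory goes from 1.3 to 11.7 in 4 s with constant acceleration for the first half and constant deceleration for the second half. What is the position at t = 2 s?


Symmetric rest-to-rest: each phase covers (pf-p0)/2 in time T/2. 0.5*a*(T/2)^2 = (pf-p0)/2 => a = 4*(pf-p0)/T^2
a = 4*(11.7-1.3)/4^2 = 2.6
t = 2 is in the acceleration phase (t <= T/2).
p = p0 + 0.5*a*t^2 = 1.3 + 0.5*2.6*2^2
= 6.5


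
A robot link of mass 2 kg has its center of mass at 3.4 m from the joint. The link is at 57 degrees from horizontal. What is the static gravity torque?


tau = m*g*L*cos(angle)
= 2 * 9.81 * 3.4 * cos(57 deg)
= 2 * 9.81 * 3.4 * 0.5446
= 36.3318 Nm


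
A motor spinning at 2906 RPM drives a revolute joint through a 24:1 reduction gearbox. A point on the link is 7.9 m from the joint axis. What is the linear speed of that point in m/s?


omega_motor = 2906 * 2*pi/60 = 304.3156 rad/s
omega_joint = omega_motor / 24 = 12.6798 rad/s
v = omega_joint * r = 12.6798 * 7.9
= 100.1706 m/s


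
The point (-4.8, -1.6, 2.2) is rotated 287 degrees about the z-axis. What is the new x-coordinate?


Rotation about z-axis: x' = x*cos(theta) - y*sin(theta)
= -4.8 * 0.2924 - -1.6 * -0.9563
= -2.9335


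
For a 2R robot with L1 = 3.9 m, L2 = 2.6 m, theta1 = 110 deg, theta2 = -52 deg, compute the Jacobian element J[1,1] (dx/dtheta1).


J[1,1] = -L1*sin(t1) - L2*sin(t1+t2)
= -3.9*sin(110) - 2.6*sin(58)
= -5.8697


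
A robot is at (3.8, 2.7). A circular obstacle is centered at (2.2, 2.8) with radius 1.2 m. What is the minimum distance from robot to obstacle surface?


center_dist = sqrt((3.8-2.2)^2 + (2.7-2.8)^2)
= sqrt(2.56 + 0.01)
= 1.6031
min_dist = center_dist - radius = 1.6031 - 1.2 = 0.4031 m


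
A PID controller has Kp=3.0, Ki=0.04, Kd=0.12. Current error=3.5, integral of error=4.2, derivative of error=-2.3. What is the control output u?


u = Kp*e + Ki*int(e) + Kd*de/dt
= 3.0*3.5 + 0.04*4.2 + 0.12*(-2.3)
= 10.5 + 0.168 + -0.276
= 10.392


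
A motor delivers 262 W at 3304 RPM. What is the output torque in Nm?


omega = 3304 * 2*pi/60 = 345.9941 rad/s
tau = P / omega = 262 / 345.9941
= 0.7572 Nm


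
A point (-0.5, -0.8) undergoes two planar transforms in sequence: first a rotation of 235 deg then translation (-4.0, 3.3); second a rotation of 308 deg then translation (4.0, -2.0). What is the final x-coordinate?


After transform 1:
x1 = cos(235)*-0.5 - sin(235)*-0.8 + -4.0 = -4.3685
y1 = sin(235)*-0.5 + cos(235)*-0.8 + 3.3 = 4.1684
After transform 2:
x2 = cos(308)*-4.3685 - sin(308)*4.1684 + 4.0
= 4.5952


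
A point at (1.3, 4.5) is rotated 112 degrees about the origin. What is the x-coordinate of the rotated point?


x' = x*cos(theta) - y*sin(theta)
cos(112 deg) = -0.3746, sin(112 deg) = 0.9272
x' = 1.3 * -0.3746 - 4.5 * 0.9272
= -0.487 - 4.1723
= -4.6593


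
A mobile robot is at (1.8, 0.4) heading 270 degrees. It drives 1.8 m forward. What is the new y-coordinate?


y_new = y0 + d*sin(theta)
= 0.4 + 1.8*sin(270)
= 0.4 + -1.8
= -1.4


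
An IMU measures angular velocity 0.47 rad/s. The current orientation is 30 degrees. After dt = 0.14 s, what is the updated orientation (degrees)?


delta_theta = w * dt = 0.47 * 0.14 = 0.0658 rad
= 3.7701 deg
theta_new = 30 + 3.7701 = 33.7701 deg


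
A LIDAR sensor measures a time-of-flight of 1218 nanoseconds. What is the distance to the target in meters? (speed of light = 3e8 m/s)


tof = 1218 ns = 1.218e-06 s
dist = c * tof / 2
= 3e8 * 1.218e-06 / 2
= 182.7 m


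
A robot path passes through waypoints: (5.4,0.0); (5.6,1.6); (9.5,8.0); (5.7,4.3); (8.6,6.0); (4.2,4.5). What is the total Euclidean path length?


Segment lengths:
  seg1 = sqrt((0.2)^2 + (1.6)^2) = 1.6125
  seg2 = sqrt((3.9)^2 + (6.4)^2) = 7.4947
  seg3 = sqrt((-3.8)^2 + (-3.7)^2) = 5.3038
  seg4 = sqrt((2.9)^2 + (1.7)^2) = 3.3615
  seg5 = sqrt((-4.4)^2 + (-1.5)^2) = 4.6487
Total = 22.4211


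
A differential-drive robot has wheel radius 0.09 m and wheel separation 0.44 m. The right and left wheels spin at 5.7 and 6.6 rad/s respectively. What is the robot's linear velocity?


vR = r*wR = 0.09*5.7 = 0.513 m/s
vL = r*wL = 0.09*6.6 = 0.594 m/s
v = (vR+vL)/2 = 0.5535 m/s
omega = (vR-vL)/L = -0.1841 rad/s
linear velocity = 0.5535 m/s


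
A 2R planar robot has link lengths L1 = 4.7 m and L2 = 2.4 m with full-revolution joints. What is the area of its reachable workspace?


r_max = L1 + L2 = 7.1 m
r_min = |L1 - L2| = 2.3 m
Area = pi*(r_max^2 - r_min^2)
= pi*(50.41 - 5.29)
= pi * 45.12
= 141.7487 m^2


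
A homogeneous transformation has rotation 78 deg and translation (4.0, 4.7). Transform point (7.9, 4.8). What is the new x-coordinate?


x' = cos(theta)*px - sin(theta)*py + tx
= 0.2079*7.9 - 0.9781*4.8 + 4.0
= 0.9474


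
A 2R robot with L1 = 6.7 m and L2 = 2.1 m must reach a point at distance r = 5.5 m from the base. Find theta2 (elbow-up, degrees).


cos(theta2) = (r^2 - L1^2 - L2^2) / (2*L1*L2)
cos(theta2) = (30.25 - 44.89 - 4.41) / 28.14
cos(theta2) = -0.676972
theta2 = 132.6075 degrees


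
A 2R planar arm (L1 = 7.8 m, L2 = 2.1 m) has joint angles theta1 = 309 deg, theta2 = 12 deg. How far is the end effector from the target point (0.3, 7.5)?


End effector via forward kinematics:
x = L1*cos(t1) + L2*cos(t1+t2) = 6.5407
y = L1*sin(t1) + L2*sin(t1+t2) = -7.3833
Distance to target:
d = sqrt((0.3 - 6.5407)^2 + (7.5 - -7.3833)^2)
= sqrt(38.9464 + 221.513)
= 16.1388 m


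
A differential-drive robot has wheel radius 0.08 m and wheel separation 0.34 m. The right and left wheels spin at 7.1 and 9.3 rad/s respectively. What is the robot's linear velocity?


vR = r*wR = 0.08*7.1 = 0.568 m/s
vL = r*wL = 0.08*9.3 = 0.744 m/s
v = (vR+vL)/2 = 0.656 m/s
omega = (vR-vL)/L = -0.5176 rad/s
linear velocity = 0.656 m/s


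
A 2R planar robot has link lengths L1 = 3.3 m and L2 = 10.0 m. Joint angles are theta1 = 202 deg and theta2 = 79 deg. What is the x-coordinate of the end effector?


Convert angles to radians: theta1 = 3.5256, theta2 = 1.3788
x = L1*cos(theta1) + L2*cos(theta1+theta2)
x = -3.0597 + 1.9081
x = -1.1516


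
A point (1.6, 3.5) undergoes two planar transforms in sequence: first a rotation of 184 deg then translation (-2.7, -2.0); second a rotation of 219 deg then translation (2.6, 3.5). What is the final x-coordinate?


After transform 1:
x1 = cos(184)*1.6 - sin(184)*3.5 + -2.7 = -4.052
y1 = sin(184)*1.6 + cos(184)*3.5 + -2.0 = -5.6031
After transform 2:
x2 = cos(219)*-4.052 - sin(219)*-5.6031 + 2.6
= 2.2228


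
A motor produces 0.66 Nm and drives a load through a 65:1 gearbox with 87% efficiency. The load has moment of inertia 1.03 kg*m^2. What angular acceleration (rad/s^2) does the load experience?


tau_out = tau_motor * N * eta
= 0.66 * 65 * 0.87 = 37.323 Nm
alpha = tau_out / I = 37.323 / 1.03
= 36.2359 rad/s^2


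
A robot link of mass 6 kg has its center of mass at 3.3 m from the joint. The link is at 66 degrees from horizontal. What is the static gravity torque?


tau = m*g*L*cos(angle)
= 6 * 9.81 * 3.3 * cos(66 deg)
= 6 * 9.81 * 3.3 * 0.4067
= 79.0037 Nm


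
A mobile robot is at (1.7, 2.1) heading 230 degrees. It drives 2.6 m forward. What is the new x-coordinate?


x_new = x0 + d*cos(theta)
= 1.7 + 2.6*cos(230)
= 1.7 + -1.6712
= 0.0288


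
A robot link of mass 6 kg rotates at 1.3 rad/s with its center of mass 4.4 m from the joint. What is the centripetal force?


F = m * omega^2 * r
= 6 * 1.3^2 * 4.4
= 6 * 1.69 * 4.4
= 44.616 N


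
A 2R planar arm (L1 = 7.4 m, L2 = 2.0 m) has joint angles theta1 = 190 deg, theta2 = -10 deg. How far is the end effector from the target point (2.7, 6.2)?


End effector via forward kinematics:
x = L1*cos(t1) + L2*cos(t1+t2) = -9.2876
y = L1*sin(t1) + L2*sin(t1+t2) = -1.285
Distance to target:
d = sqrt((2.7 - -9.2876)^2 + (6.2 - -1.285)^2)
= sqrt(143.702 + 56.0252)
= 14.1325 m


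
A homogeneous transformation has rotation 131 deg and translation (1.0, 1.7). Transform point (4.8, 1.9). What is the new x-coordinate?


x' = cos(theta)*px - sin(theta)*py + tx
= -0.6561*4.8 - 0.7547*1.9 + 1.0
= -3.583


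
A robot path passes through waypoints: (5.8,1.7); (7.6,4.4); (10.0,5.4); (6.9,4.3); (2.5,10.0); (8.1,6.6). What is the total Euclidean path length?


Segment lengths:
  seg1 = sqrt((1.8)^2 + (2.7)^2) = 3.245
  seg2 = sqrt((2.4)^2 + (1.0)^2) = 2.6
  seg3 = sqrt((-3.1)^2 + (-1.1)^2) = 3.2894
  seg4 = sqrt((-4.4)^2 + (5.7)^2) = 7.2007
  seg5 = sqrt((5.6)^2 + (-3.4)^2) = 6.5513
Total = 22.8864


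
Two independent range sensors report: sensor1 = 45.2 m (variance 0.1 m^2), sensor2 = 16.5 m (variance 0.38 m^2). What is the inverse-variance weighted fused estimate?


w1 = (1/var1) / (1/var1 + 1/var2)
   = 10.0 / (10.0 + 2.6316) = 0.7917
w2 = 1 - w1 = 0.2083
fused = w1*s1 + w2*s2 = 35.7833 + 3.4375
= 39.2208 m


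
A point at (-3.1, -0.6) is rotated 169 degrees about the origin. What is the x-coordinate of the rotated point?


x' = x*cos(theta) - y*sin(theta)
cos(169 deg) = -0.9816, sin(169 deg) = 0.1908
x' = -3.1 * -0.9816 - -0.6 * 0.1908
= 3.043 - -0.1145
= 3.1575


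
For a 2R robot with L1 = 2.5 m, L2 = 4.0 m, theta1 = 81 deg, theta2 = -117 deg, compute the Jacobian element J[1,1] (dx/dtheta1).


J[1,1] = -L1*sin(t1) - L2*sin(t1+t2)
= -2.5*sin(81) - 4.0*sin(-36)
= -0.1181


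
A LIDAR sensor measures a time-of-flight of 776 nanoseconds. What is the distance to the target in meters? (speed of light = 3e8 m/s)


tof = 776 ns = 7.76e-07 s
dist = c * tof / 2
= 3e8 * 7.76e-07 / 2
= 116.4 m


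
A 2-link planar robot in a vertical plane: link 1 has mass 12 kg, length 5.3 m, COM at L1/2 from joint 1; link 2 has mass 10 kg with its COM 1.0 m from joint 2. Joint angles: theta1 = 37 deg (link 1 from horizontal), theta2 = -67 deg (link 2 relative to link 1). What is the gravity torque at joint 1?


Horizontal distance from joint 1 to link-1 COM:
  x_c1 = (L1/2)*cos(t1) = 2.65 * 0.7986 = 2.1164 m
Horizontal distance from joint 1 to link-2 COM:
  x_c2 = L1*cos(t1) + Lc2*cos(t1+t2)
       = 5.3*0.7986 + 1.0*0.866 = 5.0988 m
tau1 = m1*g*x_c1 + m2*g*x_c2
     = 12*9.81*2.1164 + 10*9.81*5.0988
     = 249.1407 + 500.1917
     = 749.3324 Nm


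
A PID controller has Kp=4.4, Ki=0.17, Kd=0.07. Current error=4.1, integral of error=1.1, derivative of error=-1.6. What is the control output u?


u = Kp*e + Ki*int(e) + Kd*de/dt
= 4.4*4.1 + 0.17*1.1 + 0.07*(-1.6)
= 18.04 + 0.187 + -0.112
= 18.115


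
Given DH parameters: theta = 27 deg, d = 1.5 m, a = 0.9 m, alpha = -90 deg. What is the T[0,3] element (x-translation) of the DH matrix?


T[0,3] = a * cos(theta)
= 0.9 * cos(27 deg)
= 0.9 * 0.891
= 0.8019


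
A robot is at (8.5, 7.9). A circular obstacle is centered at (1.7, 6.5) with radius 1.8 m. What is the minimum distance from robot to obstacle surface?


center_dist = sqrt((8.5-1.7)^2 + (7.9-6.5)^2)
= sqrt(46.24 + 1.96)
= 6.9426
min_dist = center_dist - radius = 6.9426 - 1.8 = 5.1426 m
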